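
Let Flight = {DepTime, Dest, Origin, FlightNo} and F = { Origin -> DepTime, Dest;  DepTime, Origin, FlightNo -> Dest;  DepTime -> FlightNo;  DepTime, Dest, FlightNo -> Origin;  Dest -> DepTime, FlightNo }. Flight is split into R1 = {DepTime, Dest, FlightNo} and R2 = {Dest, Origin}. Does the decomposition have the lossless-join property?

Common attributes: R1 ∩ R2 = {Dest}.
Closure of {Dest}: Dest → DepTime, FlightNo applies, adding DepTime, FlightNo; DepTime, Dest, FlightNo → Origin applies, adding Origin. So (Dest)⁺ = {DepTime, Dest, Origin, FlightNo}.
This closure contains every attribute of R1, so R1 ∩ R2 → R1. The join is lossless.

Yes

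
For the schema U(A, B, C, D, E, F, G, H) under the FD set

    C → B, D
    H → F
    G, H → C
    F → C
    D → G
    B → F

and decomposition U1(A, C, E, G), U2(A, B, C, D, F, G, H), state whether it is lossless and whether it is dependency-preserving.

lossy but dependency-preserving

Lossless test: (A, C, G)⁺ = {A, B, C, D, F, G}, which is a superkey of neither fragment — lossy.
Dependency preservation: every FD's attributes lie within a single fragment, so each can be enforced locally — preserved.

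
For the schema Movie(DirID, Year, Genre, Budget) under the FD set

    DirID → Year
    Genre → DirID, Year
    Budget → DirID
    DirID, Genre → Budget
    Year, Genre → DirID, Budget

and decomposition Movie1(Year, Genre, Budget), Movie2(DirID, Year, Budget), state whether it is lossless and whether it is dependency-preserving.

Lossless test: (Year, Budget)⁺ = {DirID, Year, Budget}, which contains all of one fragment — lossless.
Dependency preservation: Genre → DirID, Year; DirID, Genre → Budget; Year, Genre → DirID, Budget are not contained in any single fragment, but the restricted closure of each left-hand side across the fragments still reaches the right-hand side; the remaining FDs each lie inside some fragment. All dependencies are preserved.

lossless and dependency-preserving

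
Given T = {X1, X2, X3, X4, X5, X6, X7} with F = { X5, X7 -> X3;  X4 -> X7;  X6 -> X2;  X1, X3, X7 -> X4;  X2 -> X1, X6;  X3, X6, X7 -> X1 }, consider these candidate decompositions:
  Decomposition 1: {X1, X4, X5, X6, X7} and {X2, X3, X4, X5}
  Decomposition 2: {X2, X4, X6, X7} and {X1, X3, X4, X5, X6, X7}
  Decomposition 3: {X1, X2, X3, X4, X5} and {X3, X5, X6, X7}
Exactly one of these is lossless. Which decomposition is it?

Decomposition 2

Decomposition 1: common = {X4, X5}, closure = {X3, X4, X5, X7} → lossy.
Decomposition 2: common = {X4, X6, X7}, closure = {X1, X2, X4, X6, X7} → lossless.
Decomposition 3: common = {X3, X5}, closure = {X3, X5} → lossy.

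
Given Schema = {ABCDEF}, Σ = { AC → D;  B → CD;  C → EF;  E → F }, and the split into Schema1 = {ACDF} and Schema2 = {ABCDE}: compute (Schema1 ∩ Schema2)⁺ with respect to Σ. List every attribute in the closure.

Schema1 ∩ Schema2 = {ACD}.
C → EF applies, adding EF
Closure: {ACDEF}.

ACDEF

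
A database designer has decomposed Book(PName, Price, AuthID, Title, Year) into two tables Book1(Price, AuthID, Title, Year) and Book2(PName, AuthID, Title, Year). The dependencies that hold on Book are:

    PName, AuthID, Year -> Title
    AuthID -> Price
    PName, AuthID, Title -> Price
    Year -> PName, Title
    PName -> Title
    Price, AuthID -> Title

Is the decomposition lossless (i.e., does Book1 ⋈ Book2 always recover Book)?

Yes

Common attributes: Book1 ∩ Book2 = {AuthID, Title, Year}.
Closure of {AuthID, Title, Year}: AuthID → Price applies, adding Price; Year → PName, Title applies, adding PName. So (AuthID, Title, Year)⁺ = {PName, Price, AuthID, Title, Year}.
This closure contains every attribute of Book1, so Book1 ∩ Book2 → Book1. The join is lossless.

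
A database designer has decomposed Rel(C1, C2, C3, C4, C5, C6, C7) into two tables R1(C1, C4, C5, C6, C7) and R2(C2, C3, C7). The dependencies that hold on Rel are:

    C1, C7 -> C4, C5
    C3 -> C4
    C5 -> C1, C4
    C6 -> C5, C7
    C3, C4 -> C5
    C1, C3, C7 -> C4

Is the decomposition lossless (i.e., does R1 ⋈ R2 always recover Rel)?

No

Common attributes: R1 ∩ R2 = {C7}.
No dependency enlarges {C7}, so (C7)⁺ = {C7}.
The closure contains neither all of R1 = {C1, C4, C5, C6, C7} nor all of R2 = {C2, C3, C7}, so the common attributes are not a superkey of either fragment. The join is lossy.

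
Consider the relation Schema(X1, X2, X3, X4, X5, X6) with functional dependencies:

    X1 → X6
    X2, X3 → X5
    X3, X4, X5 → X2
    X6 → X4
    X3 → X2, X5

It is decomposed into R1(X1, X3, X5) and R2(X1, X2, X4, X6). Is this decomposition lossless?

No

Common attributes: R1 ∩ R2 = {X1}.
Closure of {X1}: X1 → X6 applies, adding X6; X6 → X4 applies, adding X4. So (X1)⁺ = {X1, X4, X6}.
The closure contains neither all of R1 = {X1, X3, X5} nor all of R2 = {X1, X2, X4, X6}, so the common attributes are not a superkey of either fragment. The join is lossy.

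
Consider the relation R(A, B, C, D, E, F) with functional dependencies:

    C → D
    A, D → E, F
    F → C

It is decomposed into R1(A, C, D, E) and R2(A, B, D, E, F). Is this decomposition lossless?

Common attributes: R1 ∩ R2 = {A, D, E}.
Closure of {A, D, E}: A, D → E, F applies, adding F; F → C applies, adding C. So (A, D, E)⁺ = {A, C, D, E, F}.
This closure contains every attribute of R1, so R1 ∩ R2 → R1. The join is lossless.

Yes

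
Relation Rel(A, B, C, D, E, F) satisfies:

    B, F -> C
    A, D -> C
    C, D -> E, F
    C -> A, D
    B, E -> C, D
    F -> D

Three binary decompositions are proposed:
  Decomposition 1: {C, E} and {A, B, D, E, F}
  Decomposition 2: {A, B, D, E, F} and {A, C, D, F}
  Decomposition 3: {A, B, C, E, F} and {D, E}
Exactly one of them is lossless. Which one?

Decomposition 2

Decomposition 1: common = {E}, closure = {E} → lossy.
Decomposition 2: common = {A, D, F}, closure = {A, C, D, E, F} → lossless.
Decomposition 3: common = {E}, closure = {E} → lossy.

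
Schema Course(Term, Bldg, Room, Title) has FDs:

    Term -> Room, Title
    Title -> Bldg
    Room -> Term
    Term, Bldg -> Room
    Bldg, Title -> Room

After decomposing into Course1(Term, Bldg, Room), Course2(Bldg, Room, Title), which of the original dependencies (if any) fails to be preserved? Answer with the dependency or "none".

none

Term → Room, Title: restricted closure across fragments reaches Room, Title.
Title → Bldg lies within Course2.
Room → Term lies within Course1.
Term, Bldg → Room lies within Course1.
Bldg, Title → Room lies within Course2.
Every dependency is enforceable on the fragments, so the decomposition is dependency-preserving.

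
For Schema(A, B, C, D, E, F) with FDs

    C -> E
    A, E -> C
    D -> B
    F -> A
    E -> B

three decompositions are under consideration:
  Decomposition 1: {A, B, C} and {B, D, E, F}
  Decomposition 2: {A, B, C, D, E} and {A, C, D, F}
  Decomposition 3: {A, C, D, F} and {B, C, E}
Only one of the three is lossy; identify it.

Decomposition 1: common = {B}, closure = {B} → lossy.
Decomposition 2: common = {A, C, D}, closure = {A, B, C, D, E} → lossless.
Decomposition 3: common = {C}, closure = {B, C, E} → lossless.

Decomposition 1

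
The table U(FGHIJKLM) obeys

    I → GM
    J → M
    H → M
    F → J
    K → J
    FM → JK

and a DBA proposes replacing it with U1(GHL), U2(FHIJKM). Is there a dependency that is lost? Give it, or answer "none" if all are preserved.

I → GM

Check I → GM: no single fragment contains all of {GIM}, and the restricted closure of {I} across the fragments never reaches {GM}.
J → M is preserved.
H → M is preserved.
F → J is preserved.
K → J is preserved.
FM → JK is preserved.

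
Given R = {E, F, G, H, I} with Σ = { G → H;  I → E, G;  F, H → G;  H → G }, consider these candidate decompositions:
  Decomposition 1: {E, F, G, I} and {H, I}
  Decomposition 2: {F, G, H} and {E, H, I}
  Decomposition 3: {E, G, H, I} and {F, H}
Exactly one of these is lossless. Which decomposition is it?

Decomposition 1

Decomposition 1: common = {I}, closure = {E, G, H, I} → lossless.
Decomposition 2: common = {H}, closure = {G, H} → lossy.
Decomposition 3: common = {H}, closure = {G, H} → lossy.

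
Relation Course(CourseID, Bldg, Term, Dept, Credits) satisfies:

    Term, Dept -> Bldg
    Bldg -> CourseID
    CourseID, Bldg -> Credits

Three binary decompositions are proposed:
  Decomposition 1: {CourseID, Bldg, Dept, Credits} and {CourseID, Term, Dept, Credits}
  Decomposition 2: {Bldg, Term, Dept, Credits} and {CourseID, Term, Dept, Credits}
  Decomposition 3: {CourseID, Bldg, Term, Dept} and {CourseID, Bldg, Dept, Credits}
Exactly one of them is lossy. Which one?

Decomposition 1: common = {CourseID, Dept, Credits}, closure = {CourseID, Dept, Credits} → lossy.
Decomposition 2: common = {Term, Dept, Credits}, closure = {CourseID, Bldg, Term, Dept, Credits} → lossless.
Decomposition 3: common = {CourseID, Bldg, Dept}, closure = {CourseID, Bldg, Dept, Credits} → lossless.

Decomposition 1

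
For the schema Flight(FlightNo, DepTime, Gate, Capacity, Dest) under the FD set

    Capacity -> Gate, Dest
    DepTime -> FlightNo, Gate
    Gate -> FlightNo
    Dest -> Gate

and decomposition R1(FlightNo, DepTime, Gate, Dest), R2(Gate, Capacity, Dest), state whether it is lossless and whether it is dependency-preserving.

lossy but dependency-preserving

Lossless test: (Gate, Dest)⁺ = {FlightNo, Gate, Dest}, which is a superkey of neither fragment — lossy.
Dependency preservation: every FD's attributes lie within a single fragment, so each can be enforced locally — preserved.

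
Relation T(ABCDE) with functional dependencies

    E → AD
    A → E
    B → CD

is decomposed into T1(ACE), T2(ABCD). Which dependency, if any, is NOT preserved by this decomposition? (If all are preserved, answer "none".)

E → AD: restricted closure across fragments reaches AD.
A → E lies within T1.
B → CD lies within T2.
Every dependency is enforceable on the fragments, so the decomposition is dependency-preserving.

none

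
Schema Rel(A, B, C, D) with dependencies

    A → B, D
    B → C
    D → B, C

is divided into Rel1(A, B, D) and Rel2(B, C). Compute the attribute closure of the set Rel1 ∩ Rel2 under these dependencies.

Rel1 ∩ Rel2 = {B}.
B → C applies, adding C
Closure: {B, C}.

B, C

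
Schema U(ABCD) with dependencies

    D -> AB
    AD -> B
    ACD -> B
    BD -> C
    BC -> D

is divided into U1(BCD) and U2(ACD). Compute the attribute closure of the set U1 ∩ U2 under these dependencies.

U1 ∩ U2 = {CD}.
D → AB applies, adding AB
Closure: {ABCD}.

ABCD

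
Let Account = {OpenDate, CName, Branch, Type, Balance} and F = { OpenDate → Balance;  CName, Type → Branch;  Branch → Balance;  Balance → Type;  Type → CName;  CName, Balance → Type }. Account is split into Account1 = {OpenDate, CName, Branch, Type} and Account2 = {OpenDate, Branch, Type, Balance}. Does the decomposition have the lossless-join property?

Yes

Common attributes: Account1 ∩ Account2 = {OpenDate, Branch, Type}.
Closure of {OpenDate, Branch, Type}: OpenDate → Balance applies, adding Balance; Type → CName applies, adding CName. So (OpenDate, Branch, Type)⁺ = {OpenDate, CName, Branch, Type, Balance}.
This closure contains every attribute of Account1, so Account1 ∩ Account2 → Account1. The join is lossless.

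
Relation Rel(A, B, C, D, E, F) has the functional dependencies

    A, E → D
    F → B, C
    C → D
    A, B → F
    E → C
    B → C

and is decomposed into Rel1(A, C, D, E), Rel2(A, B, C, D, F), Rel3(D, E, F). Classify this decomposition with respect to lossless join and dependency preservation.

Lossless test (chase): Rows 2 and 3 agree on F; apply F→B, C and equate their B, C entries. No row becomes fully distinguished — the join is lossy.
Dependency preservation: every FD's attributes lie within a single fragment, so each can be enforced locally — preserved.

lossy but dependency-preserving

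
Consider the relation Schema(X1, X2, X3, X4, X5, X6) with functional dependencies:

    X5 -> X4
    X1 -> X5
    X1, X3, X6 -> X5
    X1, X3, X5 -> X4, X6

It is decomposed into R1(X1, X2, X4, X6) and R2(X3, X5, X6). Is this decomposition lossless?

No

Common attributes: R1 ∩ R2 = {X6}.
No dependency enlarges {X6}, so (X6)⁺ = {X6}.
The closure contains neither all of R1 = {X1, X2, X4, X6} nor all of R2 = {X3, X5, X6}, so the common attributes are not a superkey of either fragment. The join is lossy.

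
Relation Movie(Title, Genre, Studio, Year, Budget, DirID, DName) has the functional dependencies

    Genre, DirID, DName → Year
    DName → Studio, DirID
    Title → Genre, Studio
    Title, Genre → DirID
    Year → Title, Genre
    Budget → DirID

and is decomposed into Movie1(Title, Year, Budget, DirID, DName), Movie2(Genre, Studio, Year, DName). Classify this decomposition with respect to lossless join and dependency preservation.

lossless but not dependency-preserving

Lossless test: (Year, DName)⁺ = {Title, Genre, Studio, Year, DirID, DName}, which contains all of one fragment — lossless.
Dependency preservation: the restricted closure of {Title} across the fragments never reaches {Genre, Studio}, so Title → Genre, Studio cannot be enforced without a join — not preserved.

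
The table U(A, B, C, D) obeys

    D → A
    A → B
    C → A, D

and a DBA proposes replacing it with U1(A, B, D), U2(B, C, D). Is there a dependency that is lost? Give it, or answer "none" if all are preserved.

D → A lies within U1.
A → B lies within U1.
C → A, D: restricted closure across fragments reaches A, D.
Every dependency is enforceable on the fragments, so the decomposition is dependency-preserving.

none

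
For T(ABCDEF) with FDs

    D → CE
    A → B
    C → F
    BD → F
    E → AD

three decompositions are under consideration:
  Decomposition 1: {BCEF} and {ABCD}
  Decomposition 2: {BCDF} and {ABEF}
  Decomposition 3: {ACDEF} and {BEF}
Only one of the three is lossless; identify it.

Decomposition 1: common = {BC}, closure = {BCF} → lossy.
Decomposition 2: common = {BF}, closure = {BF} → lossy.
Decomposition 3: common = {EF}, closure = {ABCDEF} → lossless.

Decomposition 3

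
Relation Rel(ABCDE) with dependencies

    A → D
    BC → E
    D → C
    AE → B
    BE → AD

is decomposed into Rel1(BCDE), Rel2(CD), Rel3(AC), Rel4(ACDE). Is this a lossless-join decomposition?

No

Chase test. Columns are ABCDE; row i has aⱼ where attribute j ∈ Reli, else bᵢⱼ.
Initial tableau (one row per fragment):
  row 1: b11 a2 a3 a4 a5
  row 2: b21 b22 a3 a4 b25
  row 3: a1 b32 a3 b34 b35
  row 4: a1 b42 a3 a4 a5
Rows 3 and 4 agree on A; apply A→D and equate their D entries.
No row becomes fully distinguished — the join is lossy.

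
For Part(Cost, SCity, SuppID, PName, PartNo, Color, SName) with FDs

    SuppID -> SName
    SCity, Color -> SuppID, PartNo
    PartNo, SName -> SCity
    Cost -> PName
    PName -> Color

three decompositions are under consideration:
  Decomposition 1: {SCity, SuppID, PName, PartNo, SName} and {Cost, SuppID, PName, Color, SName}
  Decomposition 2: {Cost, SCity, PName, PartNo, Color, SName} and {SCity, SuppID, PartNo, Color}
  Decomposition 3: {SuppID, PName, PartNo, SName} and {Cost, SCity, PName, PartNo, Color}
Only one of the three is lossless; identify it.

Decomposition 2

Decomposition 1: common = {SuppID, PName, SName}, closure = {SuppID, PName, Color, SName} → lossy.
Decomposition 2: common = {SCity, PartNo, Color}, closure = {SCity, SuppID, PartNo, Color, SName} → lossless.
Decomposition 3: common = {PName, PartNo}, closure = {PName, PartNo, Color} → lossy.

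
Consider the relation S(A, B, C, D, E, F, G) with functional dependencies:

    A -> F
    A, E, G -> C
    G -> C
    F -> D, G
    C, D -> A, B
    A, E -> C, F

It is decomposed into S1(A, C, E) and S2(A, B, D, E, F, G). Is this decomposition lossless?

Yes

Common attributes: S1 ∩ S2 = {A, E}.
Closure of {A, E}: A → F applies, adding F; F → D, G applies, adding D, G; A, E → C, F applies, adding C; C, D → A, B applies, adding B. So (A, E)⁺ = {A, B, C, D, E, F, G}.
This closure contains every attribute of S1, so S1 ∩ S2 → S1. The join is lossless.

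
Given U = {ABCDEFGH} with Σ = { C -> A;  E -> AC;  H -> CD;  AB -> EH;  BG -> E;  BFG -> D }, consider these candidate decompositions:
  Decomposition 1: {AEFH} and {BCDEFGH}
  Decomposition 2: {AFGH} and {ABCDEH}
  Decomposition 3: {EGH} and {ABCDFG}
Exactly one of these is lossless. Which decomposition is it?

Decomposition 1: common = {EFH}, closure = {ACDEFH} → lossless.
Decomposition 2: common = {AH}, closure = {ACDH} → lossy.
Decomposition 3: common = {G}, closure = {G} → lossy.

Decomposition 1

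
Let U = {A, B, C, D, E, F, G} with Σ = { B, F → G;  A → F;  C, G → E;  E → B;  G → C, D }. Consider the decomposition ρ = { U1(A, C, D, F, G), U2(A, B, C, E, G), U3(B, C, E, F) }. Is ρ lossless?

Yes

Chase test. Columns are A, B, C, D, E, F, G; row i has aⱼ where attribute j ∈ Ui, else bᵢⱼ.
Initial tableau (one row per fragment):
  row 1: a1 b12 a3 a4 b15 a6 a7
  row 2: a1 a2 a3 b24 a5 b26 a7
  row 3: b31 a2 a3 b34 a5 a6 b37
Rows 1 and 2 agree on A; apply A→F and equate their F entries.
Rows 1 and 2 agree on C, G; apply C, G→E and equate their E entries.
Rows 1 and 2 agree on E; apply E→B and equate their B entries.
Rows 1 and 2 agree on G; apply G→C, D and equate their C, D entries.
Rows 1 and 3 agree on B, F; apply B, F→G and equate their G entries.
Rows 1 and 3 agree on G; apply G→C, D and equate their C, D entries.
Row 1 is now all distinguished symbols — the join is lossless.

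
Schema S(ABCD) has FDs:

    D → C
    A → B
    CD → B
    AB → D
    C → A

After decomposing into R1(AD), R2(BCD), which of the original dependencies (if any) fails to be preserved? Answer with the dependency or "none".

D → C lies within R2.
A → B: restricted closure across fragments reaches B.
CD → B lies within R2.
AB → D: restricted closure across fragments reaches D.
C → A: restricted closure across fragments reaches A.
Every dependency is enforceable on the fragments, so the decomposition is dependency-preserving.

none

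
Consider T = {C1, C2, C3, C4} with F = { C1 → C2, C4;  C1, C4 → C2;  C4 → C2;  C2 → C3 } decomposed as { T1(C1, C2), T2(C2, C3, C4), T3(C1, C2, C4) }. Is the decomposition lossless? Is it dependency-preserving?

lossless and dependency-preserving

Lossless test (chase): Rows 1 and 3 agree on C1; apply C1→C2, C4 and equate their C2, C4 entries. Rows 1 and 2 agree on C2; apply C2→C3 and equate their C3 entries. Rows 1 and 3 agree on C2; apply C2→C3 and equate their C3 entries. Row 1 is now all distinguished symbols — the join is lossless.
Dependency preservation: every FD's attributes lie within a single fragment, so each can be enforced locally — preserved.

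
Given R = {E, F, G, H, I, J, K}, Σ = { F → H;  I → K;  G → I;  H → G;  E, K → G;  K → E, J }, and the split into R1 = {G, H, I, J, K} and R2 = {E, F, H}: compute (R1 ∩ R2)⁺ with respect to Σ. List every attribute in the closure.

R1 ∩ R2 = {H}.
H → G applies, adding G
G → I applies, adding I
I → K applies, adding K
K → E, J applies, adding E, J
Closure: {E, G, H, I, J, K}.

E, G, H, I, J, K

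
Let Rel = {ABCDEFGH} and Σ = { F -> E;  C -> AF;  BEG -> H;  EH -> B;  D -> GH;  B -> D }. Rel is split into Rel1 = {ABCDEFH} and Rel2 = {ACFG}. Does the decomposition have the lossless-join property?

No

Common attributes: Rel1 ∩ Rel2 = {ACF}.
Closure of {ACF}: F → E applies, adding E. So (ACF)⁺ = {ACEF}.
The closure contains neither all of Rel1 = {ABCDEFH} nor all of Rel2 = {ACFG}, so the common attributes are not a superkey of either fragment. The join is lossy.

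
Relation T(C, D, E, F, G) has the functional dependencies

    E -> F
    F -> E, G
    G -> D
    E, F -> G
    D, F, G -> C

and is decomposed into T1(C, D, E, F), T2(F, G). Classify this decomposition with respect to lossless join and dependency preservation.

lossless but not dependency-preserving

Lossless test: (F)⁺ = {C, D, E, F, G}, which contains all of one fragment — lossless.
Dependency preservation: the restricted closure of {G} across the fragments never reaches {D}, so G → D cannot be enforced without a join — not preserved.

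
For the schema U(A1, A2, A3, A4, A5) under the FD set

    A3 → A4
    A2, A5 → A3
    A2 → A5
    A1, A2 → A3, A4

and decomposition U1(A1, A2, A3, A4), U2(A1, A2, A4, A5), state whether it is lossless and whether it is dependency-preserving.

Lossless test: (A1, A2, A4)⁺ = {A1, A2, A3, A4, A5}, which contains all of one fragment — lossless.
Dependency preservation: A2, A5 → A3 is not contained in any single fragment, but the restricted closure of its left-hand side across the fragments still reaches the right-hand side; the remaining FDs each lie inside some fragment. All dependencies are preserved.

lossless and dependency-preserving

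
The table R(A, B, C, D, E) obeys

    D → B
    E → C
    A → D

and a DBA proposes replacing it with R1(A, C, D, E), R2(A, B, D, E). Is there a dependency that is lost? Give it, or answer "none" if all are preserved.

none

D → B lies within R2.
E → C lies within R1.
A → D lies within R1.
Every dependency is enforceable on the fragments, so the decomposition is dependency-preserving.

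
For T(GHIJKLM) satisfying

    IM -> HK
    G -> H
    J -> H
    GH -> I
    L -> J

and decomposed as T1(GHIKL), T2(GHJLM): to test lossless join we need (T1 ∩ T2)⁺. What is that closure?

T1 ∩ T2 = {GHL}.
GH → I applies, adding I
L → J applies, adding J
Closure: {GHIJL}.

GHIJL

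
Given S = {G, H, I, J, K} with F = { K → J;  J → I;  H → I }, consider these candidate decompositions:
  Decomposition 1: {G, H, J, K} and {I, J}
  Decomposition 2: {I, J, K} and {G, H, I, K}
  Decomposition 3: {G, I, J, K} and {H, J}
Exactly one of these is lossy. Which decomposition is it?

Decomposition 3

Decomposition 1: common = {J}, closure = {I, J} → lossless.
Decomposition 2: common = {I, K}, closure = {I, J, K} → lossless.
Decomposition 3: common = {J}, closure = {I, J} → lossy.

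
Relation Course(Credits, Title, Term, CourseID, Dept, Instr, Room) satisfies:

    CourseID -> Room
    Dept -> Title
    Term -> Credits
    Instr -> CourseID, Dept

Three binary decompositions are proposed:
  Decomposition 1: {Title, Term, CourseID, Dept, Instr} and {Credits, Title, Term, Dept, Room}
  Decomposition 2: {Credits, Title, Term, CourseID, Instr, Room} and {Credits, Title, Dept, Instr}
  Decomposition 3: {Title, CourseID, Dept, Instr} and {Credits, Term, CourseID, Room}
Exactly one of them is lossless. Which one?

Decomposition 2

Decomposition 1: common = {Title, Term, Dept}, closure = {Credits, Title, Term, Dept} → lossy.
Decomposition 2: common = {Credits, Title, Instr}, closure = {Credits, Title, CourseID, Dept, Instr, Room} → lossless.
Decomposition 3: common = {CourseID}, closure = {CourseID, Room} → lossy.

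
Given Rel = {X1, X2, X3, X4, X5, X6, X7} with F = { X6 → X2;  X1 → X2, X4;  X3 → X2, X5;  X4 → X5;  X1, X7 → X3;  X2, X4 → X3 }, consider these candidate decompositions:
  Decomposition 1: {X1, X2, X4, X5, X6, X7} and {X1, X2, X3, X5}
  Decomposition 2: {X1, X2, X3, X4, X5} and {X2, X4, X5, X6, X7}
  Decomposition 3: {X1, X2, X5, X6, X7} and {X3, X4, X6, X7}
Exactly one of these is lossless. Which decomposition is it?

Decomposition 1

Decomposition 1: common = {X1, X2, X5}, closure = {X1, X2, X3, X4, X5} → lossless.
Decomposition 2: common = {X2, X4, X5}, closure = {X2, X3, X4, X5} → lossy.
Decomposition 3: common = {X6, X7}, closure = {X2, X6, X7} → lossy.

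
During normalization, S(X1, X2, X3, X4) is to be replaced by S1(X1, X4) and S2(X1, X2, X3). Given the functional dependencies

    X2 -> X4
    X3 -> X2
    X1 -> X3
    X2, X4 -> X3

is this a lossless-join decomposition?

Common attributes: S1 ∩ S2 = {X1}.
Closure of {X1}: X1 → X3 applies, adding X3; X3 → X2 applies, adding X2; X2 → X4 applies, adding X4. So (X1)⁺ = {X1, X2, X3, X4}.
This closure contains every attribute of S1, so S1 ∩ S2 → S1. The join is lossless.

Yes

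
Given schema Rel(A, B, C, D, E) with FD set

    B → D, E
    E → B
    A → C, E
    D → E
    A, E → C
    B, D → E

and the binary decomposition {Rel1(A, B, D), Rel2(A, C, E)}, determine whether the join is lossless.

Common attributes: Rel1 ∩ Rel2 = {A}.
Closure of {A}: A → C, E applies, adding C, E; E → B applies, adding B; B → D, E applies, adding D. So (A)⁺ = {A, B, C, D, E}.
This closure contains every attribute of Rel1, so Rel1 ∩ Rel2 → Rel1. The join is lossless.

Yes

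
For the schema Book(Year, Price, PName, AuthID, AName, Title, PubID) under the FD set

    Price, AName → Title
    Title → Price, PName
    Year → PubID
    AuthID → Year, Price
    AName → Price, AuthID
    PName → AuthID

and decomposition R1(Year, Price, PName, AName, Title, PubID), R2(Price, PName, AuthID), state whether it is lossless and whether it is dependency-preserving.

lossless but not dependency-preserving

Lossless test: (Price, PName)⁺ = {Year, Price, PName, AuthID, PubID}, which contains all of one fragment — lossless.
Dependency preservation: the restricted closure of {AuthID} across the fragments never reaches {Year, Price}, so AuthID → Year, Price cannot be enforced without a join — not preserved.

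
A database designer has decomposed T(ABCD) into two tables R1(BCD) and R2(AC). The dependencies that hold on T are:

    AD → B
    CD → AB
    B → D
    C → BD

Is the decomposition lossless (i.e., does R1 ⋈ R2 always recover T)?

Yes

Common attributes: R1 ∩ R2 = {C}.
Closure of {C}: C → BD applies, adding BD; CD → AB applies, adding A. So (C)⁺ = {ABCD}.
This closure contains every attribute of R1, so R1 ∩ R2 → R1. The join is lossless.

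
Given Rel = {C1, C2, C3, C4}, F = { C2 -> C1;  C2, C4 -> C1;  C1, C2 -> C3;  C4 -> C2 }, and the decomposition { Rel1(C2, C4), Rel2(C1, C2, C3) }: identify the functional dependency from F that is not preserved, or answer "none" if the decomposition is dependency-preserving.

C2 → C1 lies within Rel2.
C2, C4 → C1: restricted closure across fragments reaches C1.
C1, C2 → C3 lies within Rel2.
C4 → C2 lies within Rel1.
Every dependency is enforceable on the fragments, so the decomposition is dependency-preserving.

none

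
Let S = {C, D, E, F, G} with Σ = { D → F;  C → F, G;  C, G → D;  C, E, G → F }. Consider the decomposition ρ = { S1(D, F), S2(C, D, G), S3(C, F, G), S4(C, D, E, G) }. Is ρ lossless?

Chase test. Columns are C, D, E, F, G; row i has aⱼ where attribute j ∈ Si, else bᵢⱼ.
Initial tableau (one row per fragment):
  row 1: b11 a2 b13 a4 b15
  row 2: a1 a2 b23 b24 a5
  row 3: a1 b32 b33 a4 a5
  row 4: a1 a2 a3 b44 a5
Rows 1 and 2 agree on D; apply D→F and equate their F entries.
Rows 1 and 4 agree on D; apply D→F and equate their F entries.
Rows 2 and 3 agree on C, G; apply C, G→D and equate their D entries.
Row 4 is now all distinguished symbols — the join is lossless.

Yes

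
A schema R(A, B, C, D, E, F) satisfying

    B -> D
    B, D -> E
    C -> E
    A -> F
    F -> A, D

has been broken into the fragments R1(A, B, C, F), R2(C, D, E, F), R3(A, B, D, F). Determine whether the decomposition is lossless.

Yes

Chase test. Columns are A, B, C, D, E, F; row i has aⱼ where attribute j ∈ Ri, else bᵢⱼ.
Initial tableau (one row per fragment):
  row 1: a1 a2 a3 b14 b15 a6
  row 2: b21 b22 a3 a4 a5 a6
  row 3: a1 a2 b33 a4 b35 a6
Rows 1 and 3 agree on B; apply B→D and equate their D entries.
Rows 1 and 3 agree on B, D; apply B, D→E and equate their E entries.
Rows 1 and 2 agree on C; apply C→E and equate their E entries.
Rows 1 and 2 agree on F; apply F→A, D and equate their A, D entries.
Row 1 is now all distinguished symbols — the join is lossless.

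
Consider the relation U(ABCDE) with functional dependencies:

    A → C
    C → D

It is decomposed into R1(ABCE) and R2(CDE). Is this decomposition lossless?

Common attributes: R1 ∩ R2 = {CE}.
Closure of {CE}: C → D applies, adding D. So (CE)⁺ = {CDE}.
This closure contains every attribute of R2, so R1 ∩ R2 → R2. The join is lossless.

Yes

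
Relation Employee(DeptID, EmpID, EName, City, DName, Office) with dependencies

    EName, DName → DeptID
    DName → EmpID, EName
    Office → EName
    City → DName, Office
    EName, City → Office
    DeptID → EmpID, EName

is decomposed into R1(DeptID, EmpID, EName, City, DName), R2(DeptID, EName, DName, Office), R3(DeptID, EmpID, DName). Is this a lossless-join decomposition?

No

Chase test. Columns are DeptID, EmpID, EName, City, DName, Office; row i has aⱼ where attribute j ∈ Ri, else bᵢⱼ.
Initial tableau (one row per fragment):
  row 1: a1 a2 a3 a4 a5 b16
  row 2: a1 b22 a3 b24 a5 a6
  row 3: a1 a2 b33 b34 a5 b36
Rows 1 and 2 agree on DName; apply DName→EmpID, EName and equate their EmpID, EName entries.
Rows 1 and 3 agree on DName; apply DName→EmpID, EName and equate their EmpID, EName entries.
No row becomes fully distinguished — the join is lossy.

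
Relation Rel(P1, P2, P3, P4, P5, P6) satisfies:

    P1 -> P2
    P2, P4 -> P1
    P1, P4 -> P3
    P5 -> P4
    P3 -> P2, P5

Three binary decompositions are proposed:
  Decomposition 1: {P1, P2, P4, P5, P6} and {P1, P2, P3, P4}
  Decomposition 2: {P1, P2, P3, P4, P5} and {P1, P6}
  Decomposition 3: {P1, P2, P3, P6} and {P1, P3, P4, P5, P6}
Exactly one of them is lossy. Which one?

Decomposition 2

Decomposition 1: common = {P1, P2, P4}, closure = {P1, P2, P3, P4, P5} → lossless.
Decomposition 2: common = {P1}, closure = {P1, P2} → lossy.
Decomposition 3: common = {P1, P3, P6}, closure = {P1, P2, P3, P4, P5, P6} → lossless.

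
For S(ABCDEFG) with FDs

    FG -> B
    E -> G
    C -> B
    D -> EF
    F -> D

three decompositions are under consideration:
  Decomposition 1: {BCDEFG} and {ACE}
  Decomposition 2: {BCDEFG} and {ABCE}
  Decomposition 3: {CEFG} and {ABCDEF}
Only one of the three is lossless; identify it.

Decomposition 1: common = {CE}, closure = {BCEG} → lossy.
Decomposition 2: common = {BCE}, closure = {BCEG} → lossy.
Decomposition 3: common = {CEF}, closure = {BCDEFG} → lossless.

Decomposition 3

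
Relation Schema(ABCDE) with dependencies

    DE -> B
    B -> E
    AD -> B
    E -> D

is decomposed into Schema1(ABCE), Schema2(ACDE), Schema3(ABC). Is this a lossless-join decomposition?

Chase test. Columns are ABCDE; row i has aⱼ where attribute j ∈ Schemai, else bᵢⱼ.
Initial tableau (one row per fragment):
  row 1: a1 a2 a3 b14 a5
  row 2: a1 b22 a3 a4 a5
  row 3: a1 a2 a3 b34 b35
Rows 1 and 3 agree on B; apply B→E and equate their E entries.
Rows 1 and 2 agree on E; apply E→D and equate their D entries.
Rows 1 and 3 agree on E; apply E→D and equate their D entries.
Rows 1 and 2 agree on DE; apply DE→B and equate their B entries.
Row 1 is now all distinguished symbols — the join is lossless.

Yes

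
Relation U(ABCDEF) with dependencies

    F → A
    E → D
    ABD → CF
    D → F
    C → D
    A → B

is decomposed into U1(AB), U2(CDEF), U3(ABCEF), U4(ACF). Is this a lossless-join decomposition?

Yes

Chase test. Columns are ABCDEF; row i has aⱼ where attribute j ∈ Ui, else bᵢⱼ.
Initial tableau (one row per fragment):
  row 1: a1 a2 b13 b14 b15 b16
  row 2: b21 b22 a3 a4 a5 a6
  row 3: a1 a2 a3 b34 a5 a6
  row 4: a1 b42 a3 b44 b45 a6
Rows 2 and 3 agree on F; apply F→A and equate their A entries.
Rows 2 and 3 agree on E; apply E→D and equate their D entries.
Rows 2 and 4 agree on C; apply C→D and equate their D entries.
Rows 1 and 2 agree on A; apply A→B and equate their B entries.
Rows 1 and 4 agree on A; apply A→B and equate their B entries.
Row 2 is now all distinguished symbols — the join is lossless.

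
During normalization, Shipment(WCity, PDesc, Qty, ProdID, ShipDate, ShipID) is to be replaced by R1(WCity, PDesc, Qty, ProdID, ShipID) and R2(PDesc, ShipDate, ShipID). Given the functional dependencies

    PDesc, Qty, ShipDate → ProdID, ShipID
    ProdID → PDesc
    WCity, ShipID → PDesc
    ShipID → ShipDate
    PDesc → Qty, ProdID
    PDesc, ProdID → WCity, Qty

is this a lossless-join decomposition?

Yes

Common attributes: R1 ∩ R2 = {PDesc, ShipID}.
Closure of {PDesc, ShipID}: ShipID → ShipDate applies, adding ShipDate; PDesc → Qty, ProdID applies, adding Qty, ProdID; PDesc, ProdID → WCity, Qty applies, adding WCity. So (PDesc, ShipID)⁺ = {WCity, PDesc, Qty, ProdID, ShipDate, ShipID}.
This closure contains every attribute of R1, so R1 ∩ R2 → R1. The join is lossless.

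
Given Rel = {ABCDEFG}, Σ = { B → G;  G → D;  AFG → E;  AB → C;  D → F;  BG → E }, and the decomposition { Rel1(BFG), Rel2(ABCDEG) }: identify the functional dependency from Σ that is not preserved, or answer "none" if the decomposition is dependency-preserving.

D → F

Check D → F: no single fragment contains all of {DF}, and the restricted closure of {D} across the fragments never reaches {F}.
B → G is preserved.
G → D is preserved.
AFG → E is preserved.
AB → C is preserved.
BG → E is preserved.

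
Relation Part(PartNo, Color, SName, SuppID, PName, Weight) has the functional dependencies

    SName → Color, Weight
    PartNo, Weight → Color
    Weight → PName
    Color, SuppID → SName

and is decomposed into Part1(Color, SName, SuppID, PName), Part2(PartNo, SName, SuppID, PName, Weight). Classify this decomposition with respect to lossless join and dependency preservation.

Lossless test: (SName, SuppID, PName)⁺ = {Color, SName, SuppID, PName, Weight}, which contains all of one fragment — lossless.
Dependency preservation: the restricted closure of {PartNo, Weight} across the fragments never reaches {Color}, so PartNo, Weight → Color cannot be enforced without a join — not preserved.

lossless but not dependency-preserving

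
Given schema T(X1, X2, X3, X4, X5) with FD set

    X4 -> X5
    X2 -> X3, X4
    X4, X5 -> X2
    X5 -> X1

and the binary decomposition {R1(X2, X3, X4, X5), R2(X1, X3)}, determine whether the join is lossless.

No

Common attributes: R1 ∩ R2 = {X3}.
No dependency enlarges {X3}, so (X3)⁺ = {X3}.
The closure contains neither all of R1 = {X2, X3, X4, X5} nor all of R2 = {X1, X3}, so the common attributes are not a superkey of either fragment. The join is lossy.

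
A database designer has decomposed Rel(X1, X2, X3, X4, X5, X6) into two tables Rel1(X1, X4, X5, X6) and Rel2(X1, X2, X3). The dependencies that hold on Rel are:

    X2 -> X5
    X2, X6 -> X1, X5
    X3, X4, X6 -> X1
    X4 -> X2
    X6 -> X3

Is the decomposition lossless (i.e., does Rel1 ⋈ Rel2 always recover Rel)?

Common attributes: Rel1 ∩ Rel2 = {X1}.
No dependency enlarges {X1}, so (X1)⁺ = {X1}.
The closure contains neither all of Rel1 = {X1, X4, X5, X6} nor all of Rel2 = {X1, X2, X3}, so the common attributes are not a superkey of either fragment. The join is lossy.

No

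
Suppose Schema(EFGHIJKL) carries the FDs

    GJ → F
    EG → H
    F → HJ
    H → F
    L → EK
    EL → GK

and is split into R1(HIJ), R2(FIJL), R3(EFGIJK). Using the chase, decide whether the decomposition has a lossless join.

Chase test. Columns are EFGHIJKL; row i has aⱼ where attribute j ∈ Ri, else bᵢⱼ.
Initial tableau (one row per fragment):
  row 1: b11 b12 b13 a4 a5 a6 b17 b18
  row 2: b21 a2 b23 b24 a5 a6 b27 a8
  row 3: a1 a2 a3 b34 a5 a6 a7 b38
Rows 2 and 3 agree on F; apply F→HJ and equate their HJ entries.
No row becomes fully distinguished — the join is lossy.

No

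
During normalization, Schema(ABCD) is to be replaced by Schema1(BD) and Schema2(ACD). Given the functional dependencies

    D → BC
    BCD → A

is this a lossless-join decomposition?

Common attributes: Schema1 ∩ Schema2 = {D}.
Closure of {D}: D → BC applies, adding BC; BCD → A applies, adding A. So (D)⁺ = {ABCD}.
This closure contains every attribute of Schema1, so Schema1 ∩ Schema2 → Schema1. The join is lossless.

Yes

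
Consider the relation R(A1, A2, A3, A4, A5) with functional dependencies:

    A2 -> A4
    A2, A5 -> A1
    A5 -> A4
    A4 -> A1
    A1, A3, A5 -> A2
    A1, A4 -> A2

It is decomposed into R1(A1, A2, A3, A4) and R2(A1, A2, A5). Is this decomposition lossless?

No

Common attributes: R1 ∩ R2 = {A1, A2}.
Closure of {A1, A2}: A2 → A4 applies, adding A4. So (A1, A2)⁺ = {A1, A2, A4}.
The closure contains neither all of R1 = {A1, A2, A3, A4} nor all of R2 = {A1, A2, A5}, so the common attributes are not a superkey of either fragment. The join is lossy.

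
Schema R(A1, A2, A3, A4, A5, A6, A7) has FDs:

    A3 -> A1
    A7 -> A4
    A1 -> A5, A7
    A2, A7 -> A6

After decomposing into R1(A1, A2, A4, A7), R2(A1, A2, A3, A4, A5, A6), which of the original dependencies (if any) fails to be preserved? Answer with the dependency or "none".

Check A2, A7 → A6: no single fragment contains all of {A2, A6, A7}, and the restricted closure of {A2, A7} across the fragments never reaches {A6}.
A3 → A1 is preserved.
A7 → A4 is preserved.
A1 → A5, A7 is preserved.

A2, A7 -> A6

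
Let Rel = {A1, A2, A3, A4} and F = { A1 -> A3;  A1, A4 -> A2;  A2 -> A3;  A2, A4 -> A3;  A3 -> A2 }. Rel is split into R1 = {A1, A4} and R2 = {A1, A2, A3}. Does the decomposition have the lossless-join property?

Yes

Common attributes: R1 ∩ R2 = {A1}.
Closure of {A1}: A1 → A3 applies, adding A3; A3 → A2 applies, adding A2. So (A1)⁺ = {A1, A2, A3}.
This closure contains every attribute of R2, so R1 ∩ R2 → R2. The join is lossless.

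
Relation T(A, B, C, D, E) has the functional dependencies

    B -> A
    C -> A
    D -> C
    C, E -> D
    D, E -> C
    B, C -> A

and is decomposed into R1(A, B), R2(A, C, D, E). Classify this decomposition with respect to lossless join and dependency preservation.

lossy but dependency-preserving

Lossless test: (A)⁺ = {A}, which is a superkey of neither fragment — lossy.
Dependency preservation: B, C → A is not contained in any single fragment, but the restricted closure of its left-hand side across the fragments still reaches the right-hand side; the remaining FDs each lie inside some fragment. All dependencies are preserved.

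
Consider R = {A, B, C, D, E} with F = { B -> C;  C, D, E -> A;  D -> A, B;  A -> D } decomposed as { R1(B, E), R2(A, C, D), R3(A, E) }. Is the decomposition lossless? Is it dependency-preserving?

lossy and not dependency-preserving

Lossless test (chase): Rows 2 and 3 agree on A; apply A→D and equate their D entries. Rows 2 and 3 agree on D; apply D→A, B and equate their A, B entries. Rows 2 and 3 agree on B; apply B→C and equate their C entries. No row becomes fully distinguished — the join is lossy.
Dependency preservation: the restricted closure of {B} across the fragments never reaches {C}, so B → C cannot be enforced without a join — not preserved.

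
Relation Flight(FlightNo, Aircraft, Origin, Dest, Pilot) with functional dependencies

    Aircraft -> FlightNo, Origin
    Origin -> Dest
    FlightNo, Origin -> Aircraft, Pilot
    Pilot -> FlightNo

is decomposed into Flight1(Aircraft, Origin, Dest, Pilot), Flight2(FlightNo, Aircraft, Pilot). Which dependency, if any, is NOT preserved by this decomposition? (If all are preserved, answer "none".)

Check FlightNo, Origin → Aircraft, Pilot: no single fragment contains all of {FlightNo, Aircraft, Origin, Pilot}, and the restricted closure of {FlightNo, Origin} across the fragments never reaches {Aircraft, Pilot}.
Aircraft → FlightNo, Origin is preserved.
Origin → Dest is preserved.
Pilot → FlightNo is preserved.

FlightNo, Origin -> Aircraft, Pilot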